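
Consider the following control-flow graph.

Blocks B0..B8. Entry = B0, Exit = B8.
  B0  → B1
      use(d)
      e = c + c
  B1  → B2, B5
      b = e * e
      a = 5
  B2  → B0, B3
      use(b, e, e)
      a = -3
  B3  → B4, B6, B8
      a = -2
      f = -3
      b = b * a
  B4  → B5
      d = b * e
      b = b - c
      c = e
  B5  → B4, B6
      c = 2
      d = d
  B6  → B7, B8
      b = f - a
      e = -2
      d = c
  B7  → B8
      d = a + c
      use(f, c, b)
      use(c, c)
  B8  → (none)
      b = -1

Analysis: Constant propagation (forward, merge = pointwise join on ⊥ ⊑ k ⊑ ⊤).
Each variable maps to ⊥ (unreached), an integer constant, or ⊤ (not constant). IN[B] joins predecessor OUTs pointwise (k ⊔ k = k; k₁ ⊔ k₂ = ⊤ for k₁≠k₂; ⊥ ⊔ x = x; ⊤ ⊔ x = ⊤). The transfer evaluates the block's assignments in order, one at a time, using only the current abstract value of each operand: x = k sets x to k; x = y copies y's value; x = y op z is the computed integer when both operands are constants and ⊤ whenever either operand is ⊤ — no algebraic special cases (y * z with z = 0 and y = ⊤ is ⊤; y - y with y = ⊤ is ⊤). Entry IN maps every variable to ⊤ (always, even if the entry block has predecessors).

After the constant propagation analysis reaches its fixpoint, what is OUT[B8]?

Per-block solution:
  B0: | IN=(all ⊤) | OUT=(all ⊤)
  B1: | IN=(all ⊤) | OUT={a:5; rest ⊤}
  B2: | IN={a:5; rest ⊤} | OUT={a:-3; rest ⊤}
  B3: | IN={a:-3; rest ⊤} | OUT={a:-2, f:-3; rest ⊤}
  B4: | IN=(all ⊤) | OUT=(all ⊤)
  B5: | IN=(all ⊤) | OUT={c:2; rest ⊤}
  B6: | IN=(all ⊤) | OUT={e:-2; rest ⊤}
  B7: | IN={e:-2; rest ⊤} | OUT={e:-2; rest ⊤}
  B8: | IN=(all ⊤) | OUT={b:-1; rest ⊤}

Merge at B8: IN[B8] = OUT[B3] ⊔ OUT[B6] ⊔ OUT[B7] = {a: ⊤, b: ⊤, c: ⊤, d: ⊤, e: ⊤, f: ⊤}
Applying B8's transfer function to that IN value gives OUT[B8] (row B8 above).

Answer: {a: ⊤, b: -1, c: ⊤, d: ⊤, e: ⊤, f: ⊤}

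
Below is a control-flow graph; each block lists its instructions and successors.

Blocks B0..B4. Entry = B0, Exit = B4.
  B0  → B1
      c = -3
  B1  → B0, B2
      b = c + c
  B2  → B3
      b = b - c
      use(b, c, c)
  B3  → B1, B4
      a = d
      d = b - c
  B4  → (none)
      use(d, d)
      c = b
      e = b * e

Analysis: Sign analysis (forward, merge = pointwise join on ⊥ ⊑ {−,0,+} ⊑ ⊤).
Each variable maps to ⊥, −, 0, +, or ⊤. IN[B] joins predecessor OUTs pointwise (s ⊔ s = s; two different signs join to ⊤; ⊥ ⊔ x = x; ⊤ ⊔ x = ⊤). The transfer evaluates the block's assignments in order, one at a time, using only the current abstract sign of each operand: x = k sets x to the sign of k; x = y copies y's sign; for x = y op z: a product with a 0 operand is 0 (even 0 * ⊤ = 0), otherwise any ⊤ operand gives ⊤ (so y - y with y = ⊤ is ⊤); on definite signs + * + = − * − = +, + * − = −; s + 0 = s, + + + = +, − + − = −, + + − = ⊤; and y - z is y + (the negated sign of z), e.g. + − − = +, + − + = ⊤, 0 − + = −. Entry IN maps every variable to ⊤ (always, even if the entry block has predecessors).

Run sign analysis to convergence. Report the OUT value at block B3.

Answer: {a: ⊤, b: ⊤, c: -, d: ⊤, e: ⊤, f: ⊤}

Derivation:
Converged values:
  B0:  IN=(all ⊤)  OUT={c:-; rest ⊤}
  B1:  IN={c:-; rest ⊤}  OUT={b:-, c:-; rest ⊤}
  B2:  IN={b:-, c:-; rest ⊤}  OUT={c:-; rest ⊤}
  B3:  IN={c:-; rest ⊤}  OUT={c:-; rest ⊤}
  B4:  IN={c:-; rest ⊤}  OUT=(all ⊤)

Merge at B3: IN[B3] = OUT[B2] = {a: ⊤, b: ⊤, c: -, d: ⊤, e: ⊤, f: ⊤}
Applying B3's transfer function to that IN value gives OUT[B3] (row B3 above).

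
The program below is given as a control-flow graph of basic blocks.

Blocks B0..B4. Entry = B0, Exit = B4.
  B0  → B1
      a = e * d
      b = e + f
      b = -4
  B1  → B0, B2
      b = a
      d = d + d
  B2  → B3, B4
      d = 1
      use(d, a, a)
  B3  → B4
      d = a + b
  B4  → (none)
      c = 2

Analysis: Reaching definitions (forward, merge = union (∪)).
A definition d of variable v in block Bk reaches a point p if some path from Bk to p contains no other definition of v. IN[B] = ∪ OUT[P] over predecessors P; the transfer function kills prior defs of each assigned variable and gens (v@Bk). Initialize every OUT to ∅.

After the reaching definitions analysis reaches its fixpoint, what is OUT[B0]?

Per-block solution:
  B0:   IN={a@B0, b@B1, d@B1}   OUT={a@B0, b@B0, d@B1}
  B1:   IN={a@B0, b@B0, d@B1}   OUT={a@B0, b@B1, d@B1}
  B2:   IN={a@B0, b@B1, d@B1}   OUT={a@B0, b@B1, d@B2}
  B3:   IN={a@B0, b@B1, d@B2}   OUT={a@B0, b@B1, d@B3}
  B4:   IN={a@B0, b@B1, d@B2, d@B3}   OUT={a@B0, b@B1, c@B4, d@B2, d@B3}

Merge at B0 (entry node, so the boundary value {} is joined with the incoming edge(s)): IN[B0] = {} ⊔ OUT[B1] = {a@B0, b@B1, d@B1}
Applying B0's transfer function to that IN value gives OUT[B0] (row B0 above).

Answer: {a@B0, b@B0, d@B1}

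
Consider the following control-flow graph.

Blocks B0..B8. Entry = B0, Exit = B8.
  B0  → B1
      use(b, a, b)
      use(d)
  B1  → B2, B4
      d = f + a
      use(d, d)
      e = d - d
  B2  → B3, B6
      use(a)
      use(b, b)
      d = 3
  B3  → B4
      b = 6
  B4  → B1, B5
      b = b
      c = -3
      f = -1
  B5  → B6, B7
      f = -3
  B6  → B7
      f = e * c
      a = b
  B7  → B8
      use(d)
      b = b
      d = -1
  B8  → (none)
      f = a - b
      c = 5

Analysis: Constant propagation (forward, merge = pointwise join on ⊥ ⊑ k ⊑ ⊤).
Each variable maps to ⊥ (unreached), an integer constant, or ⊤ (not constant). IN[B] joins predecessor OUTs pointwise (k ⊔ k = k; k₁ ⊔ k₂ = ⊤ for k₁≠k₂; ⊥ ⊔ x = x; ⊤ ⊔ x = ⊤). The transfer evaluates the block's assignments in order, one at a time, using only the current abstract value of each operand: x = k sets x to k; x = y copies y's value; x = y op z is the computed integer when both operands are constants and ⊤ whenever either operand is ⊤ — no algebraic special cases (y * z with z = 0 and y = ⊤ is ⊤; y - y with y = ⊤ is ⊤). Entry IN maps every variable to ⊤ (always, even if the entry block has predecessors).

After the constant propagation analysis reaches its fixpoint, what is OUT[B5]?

Answer: {a: ⊤, b: ⊤, c: -3, d: ⊤, e: ⊤, f: -3}

Trace:
Converged values:
  B0:  IN=(all ⊤)  OUT=(all ⊤)
  B1:  IN=(all ⊤)  OUT=(all ⊤)
  B2:  IN=(all ⊤)  OUT={d:3; rest ⊤}
  B3:  IN={d:3; rest ⊤}  OUT={b:6, d:3; rest ⊤}
  B4:  IN=(all ⊤)  OUT={c:-3, f:-1; rest ⊤}
  B5:  IN={c:-3, f:-1; rest ⊤}  OUT={c:-3, f:-3; rest ⊤}
  B6:  IN=(all ⊤)  OUT=(all ⊤)
  B7:  IN=(all ⊤)  OUT={d:-1; rest ⊤}
  B8:  IN={d:-1; rest ⊤}  OUT={c:5, d:-1; rest ⊤}

Merge at B5: IN[B5] = OUT[B4] = {a: ⊤, b: ⊤, c: -3, d: ⊤, e: ⊤, f: -1}
Applying B5's transfer function to that IN value gives OUT[B5] (row B5 above).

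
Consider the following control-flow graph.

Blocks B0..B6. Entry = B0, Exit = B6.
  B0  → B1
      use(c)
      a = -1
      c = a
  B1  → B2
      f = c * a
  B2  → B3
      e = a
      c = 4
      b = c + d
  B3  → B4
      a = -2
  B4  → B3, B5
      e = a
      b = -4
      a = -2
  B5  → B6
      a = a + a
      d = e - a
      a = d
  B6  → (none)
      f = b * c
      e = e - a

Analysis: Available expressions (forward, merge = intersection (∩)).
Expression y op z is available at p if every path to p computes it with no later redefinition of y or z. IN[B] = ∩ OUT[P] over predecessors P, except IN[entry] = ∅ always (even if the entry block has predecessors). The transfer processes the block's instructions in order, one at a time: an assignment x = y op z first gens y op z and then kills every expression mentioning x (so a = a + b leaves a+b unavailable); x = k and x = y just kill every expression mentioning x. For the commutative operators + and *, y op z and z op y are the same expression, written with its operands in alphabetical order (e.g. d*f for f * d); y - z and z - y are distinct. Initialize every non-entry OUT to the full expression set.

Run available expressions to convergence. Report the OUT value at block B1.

Converged values:
  B0:  IN={}  OUT={}
  B1:  IN={}  OUT={a*c}
  B2:  IN={a*c}  OUT={c+d}
  B3:  IN={c+d}  OUT={c+d}
  B4:  IN={c+d}  OUT={c+d}
  B5:  IN={c+d}  OUT={}
  B6:  IN={}  OUT={b*c}

Merge at B1: IN[B1] = OUT[B0] = {}
Applying B1's transfer function to that IN value gives OUT[B1] (row B1 above).

Answer: {a*c}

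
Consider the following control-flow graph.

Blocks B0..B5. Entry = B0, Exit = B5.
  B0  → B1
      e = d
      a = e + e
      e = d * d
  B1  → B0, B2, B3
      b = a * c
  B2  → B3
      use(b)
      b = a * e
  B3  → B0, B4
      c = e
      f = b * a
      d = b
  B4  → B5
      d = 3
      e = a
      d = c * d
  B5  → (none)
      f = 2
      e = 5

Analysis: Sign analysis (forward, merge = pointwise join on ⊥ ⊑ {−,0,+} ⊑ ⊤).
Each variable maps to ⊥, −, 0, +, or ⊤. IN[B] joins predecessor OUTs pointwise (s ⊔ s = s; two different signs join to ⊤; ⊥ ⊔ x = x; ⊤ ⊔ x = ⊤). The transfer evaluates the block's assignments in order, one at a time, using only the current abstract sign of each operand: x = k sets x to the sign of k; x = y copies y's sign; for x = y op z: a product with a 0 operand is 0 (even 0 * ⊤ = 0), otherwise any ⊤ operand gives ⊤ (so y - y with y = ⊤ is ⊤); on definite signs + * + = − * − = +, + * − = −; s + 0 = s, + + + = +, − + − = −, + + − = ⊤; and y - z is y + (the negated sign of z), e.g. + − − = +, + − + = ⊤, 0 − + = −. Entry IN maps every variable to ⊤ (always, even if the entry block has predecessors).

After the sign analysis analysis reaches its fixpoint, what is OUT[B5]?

Fixpoint table:
  B0:  IN=(all ⊤)  OUT=(all ⊤)
  B1:  IN=(all ⊤)  OUT=(all ⊤)
  B2:  IN=(all ⊤)  OUT=(all ⊤)
  B3:  IN=(all ⊤)  OUT=(all ⊤)
  B4:  IN=(all ⊤)  OUT=(all ⊤)
  B5:  IN=(all ⊤)  OUT={e:+, f:+; rest ⊤}

Merge at B5: IN[B5] = OUT[B4] = {a: ⊤, b: ⊤, c: ⊤, d: ⊤, e: ⊤, f: ⊤}
Applying B5's transfer function to that IN value gives OUT[B5] (row B5 above).

Answer: {a: ⊤, b: ⊤, c: ⊤, d: ⊤, e: +, f: +}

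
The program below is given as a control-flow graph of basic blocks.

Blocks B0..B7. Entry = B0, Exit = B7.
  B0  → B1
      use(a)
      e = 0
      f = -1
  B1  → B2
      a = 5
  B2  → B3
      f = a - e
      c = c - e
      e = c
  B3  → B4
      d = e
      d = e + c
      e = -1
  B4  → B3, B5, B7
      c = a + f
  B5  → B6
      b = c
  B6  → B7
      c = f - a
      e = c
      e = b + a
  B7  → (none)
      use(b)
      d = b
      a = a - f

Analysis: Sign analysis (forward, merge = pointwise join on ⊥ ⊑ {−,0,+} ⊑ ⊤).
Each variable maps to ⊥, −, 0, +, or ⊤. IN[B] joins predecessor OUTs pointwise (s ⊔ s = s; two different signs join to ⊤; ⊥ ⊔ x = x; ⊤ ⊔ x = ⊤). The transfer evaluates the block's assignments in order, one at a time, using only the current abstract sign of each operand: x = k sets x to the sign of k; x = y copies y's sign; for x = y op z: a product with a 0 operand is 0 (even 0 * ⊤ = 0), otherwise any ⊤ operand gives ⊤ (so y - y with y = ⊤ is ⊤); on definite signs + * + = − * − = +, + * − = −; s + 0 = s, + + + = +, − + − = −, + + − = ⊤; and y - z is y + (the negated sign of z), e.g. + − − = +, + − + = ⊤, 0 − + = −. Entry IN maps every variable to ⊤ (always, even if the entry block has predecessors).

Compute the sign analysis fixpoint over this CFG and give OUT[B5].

Per-block solution:
  B0:  IN=(all ⊤)  OUT={e:0, f:-; rest ⊤}
  B1:  IN={e:0, f:-; rest ⊤}  OUT={a:+, e:0, f:-; rest ⊤}
  B2:  IN={a:+, e:0, f:-; rest ⊤}  OUT={a:+, f:+; rest ⊤}
  B3:  IN={a:+, f:+; rest ⊤}  OUT={a:+, e:-, f:+; rest ⊤}
  B4:  IN={a:+, e:-, f:+; rest ⊤}  OUT={a:+, c:+, e:-, f:+; rest ⊤}
  B5:  IN={a:+, c:+, e:-, f:+; rest ⊤}  OUT={a:+, b:+, c:+, e:-, f:+; rest ⊤}
  B6:  IN={a:+, b:+, c:+, e:-, f:+; rest ⊤}  OUT={a:+, b:+, e:+, f:+; rest ⊤}
  B7:  IN={a:+, f:+; rest ⊤}  OUT={f:+; rest ⊤}

Merge at B5: IN[B5] = OUT[B4] = {a: +, b: ⊤, c: +, d: ⊤, e: -, f: +}
Applying B5's transfer function to that IN value gives OUT[B5] (row B5 above).

Answer: {a: +, b: +, c: +, d: ⊤, e: -, f: +}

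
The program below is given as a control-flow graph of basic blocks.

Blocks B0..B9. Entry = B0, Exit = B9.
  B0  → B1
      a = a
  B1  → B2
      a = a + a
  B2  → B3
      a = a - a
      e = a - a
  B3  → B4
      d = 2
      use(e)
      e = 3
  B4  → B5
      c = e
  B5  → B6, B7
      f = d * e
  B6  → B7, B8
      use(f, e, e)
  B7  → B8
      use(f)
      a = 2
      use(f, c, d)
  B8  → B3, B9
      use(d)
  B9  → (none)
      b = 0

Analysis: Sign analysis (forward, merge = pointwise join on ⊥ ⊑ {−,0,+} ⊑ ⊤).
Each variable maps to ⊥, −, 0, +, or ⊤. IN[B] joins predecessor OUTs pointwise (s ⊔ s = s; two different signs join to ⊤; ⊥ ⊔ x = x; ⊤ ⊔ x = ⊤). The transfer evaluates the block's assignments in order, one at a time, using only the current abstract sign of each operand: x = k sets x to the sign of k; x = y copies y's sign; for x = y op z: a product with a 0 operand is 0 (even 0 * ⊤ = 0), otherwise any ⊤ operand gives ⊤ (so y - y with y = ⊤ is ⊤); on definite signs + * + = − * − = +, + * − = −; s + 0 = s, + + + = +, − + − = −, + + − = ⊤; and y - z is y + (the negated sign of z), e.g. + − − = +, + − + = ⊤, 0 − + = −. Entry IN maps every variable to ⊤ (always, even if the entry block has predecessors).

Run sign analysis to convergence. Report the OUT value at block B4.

Answer: {a: ⊤, b: ⊤, c: +, d: +, e: +, f: ⊤}

Trace:
Fixpoint table:
  B0:  IN=(all ⊤)  OUT=(all ⊤)
  B1:  IN=(all ⊤)  OUT=(all ⊤)
  B2:  IN=(all ⊤)  OUT=(all ⊤)
  B3:  IN=(all ⊤)  OUT={d:+, e:+; rest ⊤}
  B4:  IN={d:+, e:+; rest ⊤}  OUT={c:+, d:+, e:+; rest ⊤}
  B5:  IN={c:+, d:+, e:+; rest ⊤}  OUT={c:+, d:+, e:+, f:+; rest ⊤}
  B6:  IN={c:+, d:+, e:+, f:+; rest ⊤}  OUT={c:+, d:+, e:+, f:+; rest ⊤}
  B7:  IN={c:+, d:+, e:+, f:+; rest ⊤}  OUT={a:+, c:+, d:+, e:+, f:+; rest ⊤}
  B8:  IN={c:+, d:+, e:+, f:+; rest ⊤}  OUT={c:+, d:+, e:+, f:+; rest ⊤}
  B9:  IN={c:+, d:+, e:+, f:+; rest ⊤}  OUT={b:0, c:+, d:+, e:+, f:+; rest ⊤}

Merge at B4: IN[B4] = OUT[B3] = {a: ⊤, b: ⊤, c: ⊤, d: +, e: +, f: ⊤}
Applying B4's transfer function to that IN value gives OUT[B4] (row B4 above).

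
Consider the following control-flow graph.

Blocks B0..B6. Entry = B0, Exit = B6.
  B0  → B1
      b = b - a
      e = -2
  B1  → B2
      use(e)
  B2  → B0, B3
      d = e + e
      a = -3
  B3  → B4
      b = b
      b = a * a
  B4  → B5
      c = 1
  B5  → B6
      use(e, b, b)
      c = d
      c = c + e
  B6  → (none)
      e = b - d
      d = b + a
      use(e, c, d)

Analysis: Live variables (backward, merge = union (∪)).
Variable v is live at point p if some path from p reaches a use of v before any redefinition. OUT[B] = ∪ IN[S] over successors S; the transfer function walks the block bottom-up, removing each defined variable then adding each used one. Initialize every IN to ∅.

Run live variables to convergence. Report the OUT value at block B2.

Answer: {a, b, d, e}

Derivation:
Per-block solution:
  B0:   IN={a, b}   OUT={b, e}
  B1:   IN={b, e}   OUT={b, e}
  B2:   IN={b, e}   OUT={a, b, d, e}
  B3:   IN={a, b, d, e}   OUT={a, b, d, e}
  B4:   IN={a, b, d, e}   OUT={a, b, d, e}
  B5:   IN={a, b, d, e}   OUT={a, b, c, d}
  B6:   IN={a, b, c, d}   OUT={}

Merge at B2: OUT[B2] = IN[B0] ⊔ IN[B3] = {a, b, d, e}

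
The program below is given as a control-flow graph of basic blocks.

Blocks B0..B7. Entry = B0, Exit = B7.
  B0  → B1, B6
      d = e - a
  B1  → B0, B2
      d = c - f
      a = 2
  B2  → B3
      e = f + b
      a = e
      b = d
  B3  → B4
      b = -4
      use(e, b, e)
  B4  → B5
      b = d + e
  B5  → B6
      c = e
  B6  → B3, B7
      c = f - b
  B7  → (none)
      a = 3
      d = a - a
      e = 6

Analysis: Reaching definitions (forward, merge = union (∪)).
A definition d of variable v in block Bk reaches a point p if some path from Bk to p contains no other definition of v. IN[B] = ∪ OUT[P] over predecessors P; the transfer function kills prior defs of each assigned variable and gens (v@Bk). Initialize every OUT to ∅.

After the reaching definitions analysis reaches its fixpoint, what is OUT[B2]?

Answer: {a@B2, b@B2, d@B1, e@B2}

Working:
Converged values:
  B0:  IN={a@B1, d@B1}  OUT={a@B1, d@B0}
  B1:  IN={a@B1, d@B0}  OUT={a@B1, d@B1}
  B2:  IN={a@B1, d@B1}  OUT={a@B2, b@B2, d@B1, e@B2}
  B3:  IN={a@B1, a@B2, b@B2, b@B4, c@B6, d@B0, d@B1, e@B2}  OUT={a@B1, a@B2, b@B3, c@B6, d@B0, d@B1, e@B2}
  B4:  IN={a@B1, a@B2, b@B3, c@B6, d@B0, d@B1, e@B2}  OUT={a@B1, a@B2, b@B4, c@B6, d@B0, d@B1, e@B2}
  B5:  IN={a@B1, a@B2, b@B4, c@B6, d@B0, d@B1, e@B2}  OUT={a@B1, a@B2, b@B4, c@B5, d@B0, d@B1, e@B2}
  B6:  IN={a@B1, a@B2, b@B4, c@B5, d@B0, d@B1, e@B2}  OUT={a@B1, a@B2, b@B4, c@B6, d@B0, d@B1, e@B2}
  B7:  IN={a@B1, a@B2, b@B4, c@B6, d@B0, d@B1, e@B2}  OUT={a@B7, b@B4, c@B6, d@B7, e@B7}

Merge at B2: IN[B2] = OUT[B1] = {a@B1, d@B1}
Applying B2's transfer function to that IN value gives OUT[B2] (row B2 above).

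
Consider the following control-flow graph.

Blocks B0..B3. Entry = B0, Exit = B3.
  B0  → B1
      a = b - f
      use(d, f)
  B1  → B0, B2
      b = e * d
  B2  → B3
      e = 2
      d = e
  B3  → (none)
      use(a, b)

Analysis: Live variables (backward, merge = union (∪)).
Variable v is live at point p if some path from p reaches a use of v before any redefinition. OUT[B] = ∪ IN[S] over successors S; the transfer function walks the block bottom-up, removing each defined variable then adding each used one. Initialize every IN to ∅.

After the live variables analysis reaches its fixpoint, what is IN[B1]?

Per-block solution:
  B0:  IN={b, d, e, f}  OUT={a, d, e, f}
  B1:  IN={a, d, e, f}  OUT={a, b, d, e, f}
  B2:  IN={a, b}  OUT={a, b}
  B3:  IN={a, b}  OUT={}

Merge at B1: OUT[B1] = IN[B0] ⊔ IN[B2] = {a, b, d, e, f}
Applying B1's transfer function to that OUT value gives IN[B1] (row B1 above).

Answer: {a, d, e, f}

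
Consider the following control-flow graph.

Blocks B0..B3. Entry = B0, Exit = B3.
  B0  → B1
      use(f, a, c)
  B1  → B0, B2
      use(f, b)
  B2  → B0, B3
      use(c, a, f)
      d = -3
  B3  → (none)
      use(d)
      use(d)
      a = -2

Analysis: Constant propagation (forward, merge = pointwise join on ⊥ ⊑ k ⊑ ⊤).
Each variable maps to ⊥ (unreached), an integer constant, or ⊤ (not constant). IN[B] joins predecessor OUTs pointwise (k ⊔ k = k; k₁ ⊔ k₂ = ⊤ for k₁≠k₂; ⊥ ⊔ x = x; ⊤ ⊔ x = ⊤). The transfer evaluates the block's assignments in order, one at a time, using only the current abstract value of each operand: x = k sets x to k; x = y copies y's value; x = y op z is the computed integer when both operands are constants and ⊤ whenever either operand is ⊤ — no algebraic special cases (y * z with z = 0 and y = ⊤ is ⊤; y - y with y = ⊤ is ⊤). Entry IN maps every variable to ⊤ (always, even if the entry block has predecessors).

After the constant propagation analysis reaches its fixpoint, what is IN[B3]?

Per-block solution:
  B0:   IN=(all ⊤)   OUT=(all ⊤)
  B1:   IN=(all ⊤)   OUT=(all ⊤)
  B2:   IN=(all ⊤)   OUT={d:-3; rest ⊤}
  B3:   IN={d:-3; rest ⊤}   OUT={a:-2, d:-3; rest ⊤}

Merge at B3: IN[B3] = OUT[B2] = {a: ⊤, b: ⊤, c: ⊤, d: -3, e: ⊤, f: ⊤}

Answer: {a: ⊤, b: ⊤, c: ⊤, d: -3, e: ⊤, f: ⊤}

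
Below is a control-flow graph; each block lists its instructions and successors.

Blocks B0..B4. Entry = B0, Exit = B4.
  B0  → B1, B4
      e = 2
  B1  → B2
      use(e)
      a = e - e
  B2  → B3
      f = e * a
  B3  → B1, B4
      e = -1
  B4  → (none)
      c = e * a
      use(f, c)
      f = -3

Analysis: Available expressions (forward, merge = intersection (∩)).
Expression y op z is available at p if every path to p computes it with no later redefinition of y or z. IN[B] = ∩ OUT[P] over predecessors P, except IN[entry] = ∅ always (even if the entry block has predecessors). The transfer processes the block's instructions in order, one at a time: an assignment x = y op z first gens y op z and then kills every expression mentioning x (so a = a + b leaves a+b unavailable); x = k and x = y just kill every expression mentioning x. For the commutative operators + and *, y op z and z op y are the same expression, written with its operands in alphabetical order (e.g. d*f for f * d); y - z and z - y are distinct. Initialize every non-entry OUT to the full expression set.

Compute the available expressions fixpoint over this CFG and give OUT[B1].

Answer: {e-e}

Trace:
Fixpoint table:
  B0:  IN={}  OUT={}
  B1:  IN={}  OUT={e-e}
  B2:  IN={e-e}  OUT={a*e, e-e}
  B3:  IN={a*e, e-e}  OUT={}
  B4:  IN={}  OUT={a*e}

Merge at B1: IN[B1] = OUT[B0] ∩ OUT[B3] = {}
Applying B1's transfer function to that IN value gives OUT[B1] (row B1 above).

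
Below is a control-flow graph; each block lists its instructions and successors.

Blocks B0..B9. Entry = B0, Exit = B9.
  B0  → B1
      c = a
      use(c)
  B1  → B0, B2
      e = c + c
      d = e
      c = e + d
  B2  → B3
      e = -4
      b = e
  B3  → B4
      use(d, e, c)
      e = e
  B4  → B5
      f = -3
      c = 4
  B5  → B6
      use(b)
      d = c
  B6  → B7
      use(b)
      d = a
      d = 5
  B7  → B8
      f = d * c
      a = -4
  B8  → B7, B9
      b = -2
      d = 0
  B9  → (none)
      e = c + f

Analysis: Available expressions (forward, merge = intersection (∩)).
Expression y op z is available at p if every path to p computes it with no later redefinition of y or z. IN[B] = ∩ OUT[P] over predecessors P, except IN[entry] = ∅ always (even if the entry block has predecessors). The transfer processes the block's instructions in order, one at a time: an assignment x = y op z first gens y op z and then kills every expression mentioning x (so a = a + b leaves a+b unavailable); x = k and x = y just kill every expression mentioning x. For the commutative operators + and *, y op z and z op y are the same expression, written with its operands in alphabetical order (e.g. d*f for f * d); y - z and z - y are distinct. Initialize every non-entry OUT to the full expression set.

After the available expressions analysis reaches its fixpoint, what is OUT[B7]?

Answer: {c*d}

Derivation:
Fixpoint table:
  B0:  IN={}  OUT={}
  B1:  IN={}  OUT={d+e}
  B2:  IN={d+e}  OUT={}
  B3:  IN={}  OUT={}
  B4:  IN={}  OUT={}
  B5:  IN={}  OUT={}
  B6:  IN={}  OUT={}
  B7:  IN={}  OUT={c*d}
  B8:  IN={c*d}  OUT={}
  B9:  IN={}  OUT={c+f}

Merge at B7: IN[B7] = OUT[B6] ∩ OUT[B8] = {}
Applying B7's transfer function to that IN value gives OUT[B7] (row B7 above).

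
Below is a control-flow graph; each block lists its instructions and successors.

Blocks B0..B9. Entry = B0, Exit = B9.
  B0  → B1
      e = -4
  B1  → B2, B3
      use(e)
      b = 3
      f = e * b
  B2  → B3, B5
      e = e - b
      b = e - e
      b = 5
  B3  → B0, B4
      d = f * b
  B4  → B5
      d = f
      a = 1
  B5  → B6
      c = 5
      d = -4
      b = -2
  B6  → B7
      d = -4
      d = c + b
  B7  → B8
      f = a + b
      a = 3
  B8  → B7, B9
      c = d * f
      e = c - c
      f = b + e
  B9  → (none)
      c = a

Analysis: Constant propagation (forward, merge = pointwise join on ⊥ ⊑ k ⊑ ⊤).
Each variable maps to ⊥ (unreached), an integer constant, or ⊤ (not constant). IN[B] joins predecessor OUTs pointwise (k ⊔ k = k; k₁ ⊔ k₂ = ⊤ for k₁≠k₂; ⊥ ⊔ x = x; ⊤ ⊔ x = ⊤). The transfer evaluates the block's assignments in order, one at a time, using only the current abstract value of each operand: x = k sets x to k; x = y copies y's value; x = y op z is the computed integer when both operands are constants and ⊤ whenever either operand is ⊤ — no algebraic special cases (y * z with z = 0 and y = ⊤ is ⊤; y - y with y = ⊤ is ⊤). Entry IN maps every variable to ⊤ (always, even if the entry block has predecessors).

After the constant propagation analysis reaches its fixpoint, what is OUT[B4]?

Answer: {a: 1, b: ⊤, c: ⊤, d: -12, e: ⊤, f: -12}

Trace:
Fixpoint table:
  B0:  IN=(all ⊤)  OUT={e:-4; rest ⊤}
  B1:  IN={e:-4; rest ⊤}  OUT={b:3, e:-4, f:-12; rest ⊤}
  B2:  IN={b:3, e:-4, f:-12; rest ⊤}  OUT={b:5, e:-7, f:-12; rest ⊤}
  B3:  IN={f:-12; rest ⊤}  OUT={f:-12; rest ⊤}
  B4:  IN={f:-12; rest ⊤}  OUT={a:1, d:-12, f:-12; rest ⊤}
  B5:  IN={f:-12; rest ⊤}  OUT={b:-2, c:5, d:-4, f:-12; rest ⊤}
  B6:  IN={b:-2, c:5, d:-4, f:-12; rest ⊤}  OUT={b:-2, c:5, d:3, f:-12; rest ⊤}
  B7:  IN={b:-2, d:3; rest ⊤}  OUT={a:3, b:-2, d:3; rest ⊤}
  B8:  IN={a:3, b:-2, d:3; rest ⊤}  OUT={a:3, b:-2, d:3; rest ⊤}
  B9:  IN={a:3, b:-2, d:3; rest ⊤}  OUT={a:3, b:-2, c:3, d:3; rest ⊤}

Merge at B4: IN[B4] = OUT[B3] = {a: ⊤, b: ⊤, c: ⊤, d: ⊤, e: ⊤, f: -12}
Applying B4's transfer function to that IN value gives OUT[B4] (row B4 above).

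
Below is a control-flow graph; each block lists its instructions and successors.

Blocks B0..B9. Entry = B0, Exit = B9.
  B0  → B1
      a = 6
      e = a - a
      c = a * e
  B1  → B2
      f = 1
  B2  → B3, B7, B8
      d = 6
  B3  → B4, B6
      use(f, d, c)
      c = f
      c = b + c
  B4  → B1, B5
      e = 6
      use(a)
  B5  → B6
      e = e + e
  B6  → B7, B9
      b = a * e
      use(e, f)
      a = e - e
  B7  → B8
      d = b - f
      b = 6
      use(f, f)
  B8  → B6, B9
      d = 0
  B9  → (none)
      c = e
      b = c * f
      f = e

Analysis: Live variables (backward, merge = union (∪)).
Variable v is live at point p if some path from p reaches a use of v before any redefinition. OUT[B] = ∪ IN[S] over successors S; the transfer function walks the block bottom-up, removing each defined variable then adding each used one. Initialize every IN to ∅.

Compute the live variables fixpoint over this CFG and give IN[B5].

Per-block solution:
  B0:  IN={b}  OUT={a, b, c, e}
  B1:  IN={a, b, c, e}  OUT={a, b, c, e, f}
  B2:  IN={a, b, c, e, f}  OUT={a, b, c, d, e, f}
  B3:  IN={a, b, c, d, e, f}  OUT={a, b, c, e, f}
  B4:  IN={a, b, c, f}  OUT={a, b, c, e, f}
  B5:  IN={a, e, f}  OUT={a, e, f}
  B6:  IN={a, e, f}  OUT={a, b, e, f}
  B7:  IN={a, b, e, f}  OUT={a, e, f}
  B8:  IN={a, e, f}  OUT={a, e, f}
  B9:  IN={e, f}  OUT={}

Merge at B5: OUT[B5] = IN[B6] = {a, e, f}
Applying B5's transfer function to that OUT value gives IN[B5] (row B5 above).

Answer: {a, e, f}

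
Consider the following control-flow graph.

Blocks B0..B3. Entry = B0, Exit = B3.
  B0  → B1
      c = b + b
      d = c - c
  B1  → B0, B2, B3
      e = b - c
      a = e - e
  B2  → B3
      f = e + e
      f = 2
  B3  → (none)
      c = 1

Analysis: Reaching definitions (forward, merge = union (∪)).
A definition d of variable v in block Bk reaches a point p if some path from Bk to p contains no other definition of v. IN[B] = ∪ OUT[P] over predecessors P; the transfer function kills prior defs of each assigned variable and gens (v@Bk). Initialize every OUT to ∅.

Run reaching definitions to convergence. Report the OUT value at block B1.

Answer: {a@B1, c@B0, d@B0, e@B1}

Derivation:
Converged values:
  B0: | IN={a@B1, c@B0, d@B0, e@B1} | OUT={a@B1, c@B0, d@B0, e@B1}
  B1: | IN={a@B1, c@B0, d@B0, e@B1} | OUT={a@B1, c@B0, d@B0, e@B1}
  B2: | IN={a@B1, c@B0, d@B0, e@B1} | OUT={a@B1, c@B0, d@B0, e@B1, f@B2}
  B3: | IN={a@B1, c@B0, d@B0, e@B1, f@B2} | OUT={a@B1, c@B3, d@B0, e@B1, f@B2}

Merge at B1: IN[B1] = OUT[B0] = {a@B1, c@B0, d@B0, e@B1}
Applying B1's transfer function to that IN value gives OUT[B1] (row B1 above).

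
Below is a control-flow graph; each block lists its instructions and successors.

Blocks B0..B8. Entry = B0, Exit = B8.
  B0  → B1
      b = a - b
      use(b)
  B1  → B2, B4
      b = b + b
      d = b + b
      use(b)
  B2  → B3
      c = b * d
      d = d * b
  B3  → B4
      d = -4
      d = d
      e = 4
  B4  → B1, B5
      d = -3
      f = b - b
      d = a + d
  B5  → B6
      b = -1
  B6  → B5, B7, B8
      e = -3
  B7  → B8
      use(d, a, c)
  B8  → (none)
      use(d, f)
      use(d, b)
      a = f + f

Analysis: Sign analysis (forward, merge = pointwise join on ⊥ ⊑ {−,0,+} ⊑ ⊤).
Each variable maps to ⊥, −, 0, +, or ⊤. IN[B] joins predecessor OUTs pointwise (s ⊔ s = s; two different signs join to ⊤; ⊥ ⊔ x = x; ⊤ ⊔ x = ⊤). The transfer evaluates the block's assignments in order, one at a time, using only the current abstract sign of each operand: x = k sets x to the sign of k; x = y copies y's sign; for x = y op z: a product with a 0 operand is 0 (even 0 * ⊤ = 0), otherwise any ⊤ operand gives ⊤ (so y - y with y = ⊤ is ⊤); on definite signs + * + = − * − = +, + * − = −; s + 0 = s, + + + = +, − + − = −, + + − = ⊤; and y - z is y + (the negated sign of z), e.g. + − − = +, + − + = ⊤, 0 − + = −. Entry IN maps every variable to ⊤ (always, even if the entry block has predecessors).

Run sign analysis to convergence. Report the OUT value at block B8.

Answer: {a: ⊤, b: -, c: ⊤, d: ⊤, e: -, f: ⊤}

Trace:
Per-block solution:
  B0:   IN=(all ⊤)   OUT=(all ⊤)
  B1:   IN=(all ⊤)   OUT=(all ⊤)
  B2:   IN=(all ⊤)   OUT=(all ⊤)
  B3:   IN=(all ⊤)   OUT={d:-, e:+; rest ⊤}
  B4:   IN=(all ⊤)   OUT=(all ⊤)
  B5:   IN=(all ⊤)   OUT={b:-; rest ⊤}
  B6:   IN={b:-; rest ⊤}   OUT={b:-, e:-; rest ⊤}
  B7:   IN={b:-, e:-; rest ⊤}   OUT={b:-, e:-; rest ⊤}
  B8:   IN={b:-, e:-; rest ⊤}   OUT={b:-, e:-; rest ⊤}

Merge at B8: IN[B8] = OUT[B6] ⊔ OUT[B7] = {a: ⊤, b: -, c: ⊤, d: ⊤, e: -, f: ⊤}
Applying B8's transfer function to that IN value gives OUT[B8] (row B8 above).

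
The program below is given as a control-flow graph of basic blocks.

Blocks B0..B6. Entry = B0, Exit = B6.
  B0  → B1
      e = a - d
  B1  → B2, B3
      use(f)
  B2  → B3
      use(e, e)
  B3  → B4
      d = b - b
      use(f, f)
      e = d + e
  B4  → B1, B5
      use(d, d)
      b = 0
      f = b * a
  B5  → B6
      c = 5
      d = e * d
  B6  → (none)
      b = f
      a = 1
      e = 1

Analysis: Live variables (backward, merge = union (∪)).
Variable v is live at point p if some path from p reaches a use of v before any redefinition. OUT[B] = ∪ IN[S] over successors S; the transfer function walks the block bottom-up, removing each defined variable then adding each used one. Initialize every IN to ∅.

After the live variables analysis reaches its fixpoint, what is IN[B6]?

Per-block solution:
  B0: | IN={a, b, d, f} | OUT={a, b, e, f}
  B1: | IN={a, b, e, f} | OUT={a, b, e, f}
  B2: | IN={a, b, e, f} | OUT={a, b, e, f}
  B3: | IN={a, b, e, f} | OUT={a, d, e}
  B4: | IN={a, d, e} | OUT={a, b, d, e, f}
  B5: | IN={d, e, f} | OUT={f}
  B6: | IN={f} | OUT={}

B6 is the boundary node: OUT[B6] = {}
Applying B6's transfer function to that OUT value gives IN[B6] (row B6 above).

Answer: {f}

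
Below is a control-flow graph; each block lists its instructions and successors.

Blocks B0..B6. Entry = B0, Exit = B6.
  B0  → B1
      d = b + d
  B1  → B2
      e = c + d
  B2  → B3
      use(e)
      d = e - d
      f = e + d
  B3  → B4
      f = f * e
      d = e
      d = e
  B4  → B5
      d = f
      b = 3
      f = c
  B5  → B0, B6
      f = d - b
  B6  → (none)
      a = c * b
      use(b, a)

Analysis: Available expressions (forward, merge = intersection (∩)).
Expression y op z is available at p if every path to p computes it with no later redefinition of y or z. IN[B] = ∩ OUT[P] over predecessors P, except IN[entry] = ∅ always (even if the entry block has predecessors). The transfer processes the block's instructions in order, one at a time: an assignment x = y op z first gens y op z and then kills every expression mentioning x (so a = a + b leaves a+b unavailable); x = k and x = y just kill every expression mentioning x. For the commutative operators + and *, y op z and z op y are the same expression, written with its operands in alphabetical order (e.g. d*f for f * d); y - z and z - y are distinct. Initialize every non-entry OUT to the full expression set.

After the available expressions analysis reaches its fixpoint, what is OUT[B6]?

Answer: {b*c, d-b}

Derivation:
Converged values:
  B0:  IN={}  OUT={}
  B1:  IN={}  OUT={c+d}
  B2:  IN={c+d}  OUT={d+e}
  B3:  IN={d+e}  OUT={}
  B4:  IN={}  OUT={}
  B5:  IN={}  OUT={d-b}
  B6:  IN={d-b}  OUT={b*c, d-b}

Merge at B6: IN[B6] = OUT[B5] = {d-b}
Applying B6's transfer function to that IN value gives OUT[B6] (row B6 above).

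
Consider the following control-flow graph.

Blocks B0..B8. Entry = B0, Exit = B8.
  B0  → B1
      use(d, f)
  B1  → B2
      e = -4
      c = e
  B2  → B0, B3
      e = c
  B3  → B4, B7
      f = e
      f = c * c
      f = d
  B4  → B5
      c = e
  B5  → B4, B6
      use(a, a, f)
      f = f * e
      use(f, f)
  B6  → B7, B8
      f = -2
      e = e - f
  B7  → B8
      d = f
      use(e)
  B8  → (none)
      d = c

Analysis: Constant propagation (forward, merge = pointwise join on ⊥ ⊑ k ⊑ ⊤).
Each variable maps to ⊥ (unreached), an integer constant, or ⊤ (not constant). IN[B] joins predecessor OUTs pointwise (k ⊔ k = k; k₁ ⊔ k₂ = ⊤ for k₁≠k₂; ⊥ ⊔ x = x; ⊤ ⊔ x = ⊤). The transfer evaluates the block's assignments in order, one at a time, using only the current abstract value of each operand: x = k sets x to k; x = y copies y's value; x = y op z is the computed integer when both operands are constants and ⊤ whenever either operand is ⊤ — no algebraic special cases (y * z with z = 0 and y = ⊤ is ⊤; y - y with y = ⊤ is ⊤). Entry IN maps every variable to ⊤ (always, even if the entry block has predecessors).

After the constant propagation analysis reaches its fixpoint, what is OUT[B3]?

Answer: {a: ⊤, b: ⊤, c: -4, d: ⊤, e: -4, f: ⊤}

Trace:
Converged values:
  B0: | IN=(all ⊤) | OUT=(all ⊤)
  B1: | IN=(all ⊤) | OUT={c:-4, e:-4; rest ⊤}
  B2: | IN={c:-4, e:-4; rest ⊤} | OUT={c:-4, e:-4; rest ⊤}
  B3: | IN={c:-4, e:-4; rest ⊤} | OUT={c:-4, e:-4; rest ⊤}
  B4: | IN={c:-4, e:-4; rest ⊤} | OUT={c:-4, e:-4; rest ⊤}
  B5: | IN={c:-4, e:-4; rest ⊤} | OUT={c:-4, e:-4; rest ⊤}
  B6: | IN={c:-4, e:-4; rest ⊤} | OUT={c:-4, e:-2, f:-2; rest ⊤}
  B7: | IN={c:-4; rest ⊤} | OUT={c:-4; rest ⊤}
  B8: | IN={c:-4; rest ⊤} | OUT={c:-4, d:-4; rest ⊤}

Merge at B3: IN[B3] = OUT[B2] = {a: ⊤, b: ⊤, c: -4, d: ⊤, e: -4, f: ⊤}
Applying B3's transfer function to that IN value gives OUT[B3] (row B3 above).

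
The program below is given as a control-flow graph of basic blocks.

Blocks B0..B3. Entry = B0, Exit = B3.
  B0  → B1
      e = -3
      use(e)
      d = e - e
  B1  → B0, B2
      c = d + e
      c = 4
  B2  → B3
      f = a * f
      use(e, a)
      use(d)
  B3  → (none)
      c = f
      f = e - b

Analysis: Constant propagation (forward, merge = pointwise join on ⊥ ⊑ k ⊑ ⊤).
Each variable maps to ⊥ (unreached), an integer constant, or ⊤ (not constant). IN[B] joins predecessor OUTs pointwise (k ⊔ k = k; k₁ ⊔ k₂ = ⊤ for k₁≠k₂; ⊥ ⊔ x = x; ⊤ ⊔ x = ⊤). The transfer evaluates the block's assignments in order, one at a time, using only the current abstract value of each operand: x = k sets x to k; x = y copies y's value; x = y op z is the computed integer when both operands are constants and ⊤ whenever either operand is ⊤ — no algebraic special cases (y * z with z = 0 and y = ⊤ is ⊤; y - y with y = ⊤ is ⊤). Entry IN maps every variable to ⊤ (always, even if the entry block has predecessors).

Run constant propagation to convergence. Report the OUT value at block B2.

Fixpoint table:
  B0:  IN=(all ⊤)  OUT={d:0, e:-3; rest ⊤}
  B1:  IN={d:0, e:-3; rest ⊤}  OUT={c:4, d:0, e:-3; rest ⊤}
  B2:  IN={c:4, d:0, e:-3; rest ⊤}  OUT={c:4, d:0, e:-3; rest ⊤}
  B3:  IN={c:4, d:0, e:-3; rest ⊤}  OUT={d:0, e:-3; rest ⊤}

Merge at B2: IN[B2] = OUT[B1] = {a: ⊤, b: ⊤, c: 4, d: 0, e: -3, f: ⊤}
Applying B2's transfer function to that IN value gives OUT[B2] (row B2 above).

Answer: {a: ⊤, b: ⊤, c: 4, d: 0, e: -3, f: ⊤}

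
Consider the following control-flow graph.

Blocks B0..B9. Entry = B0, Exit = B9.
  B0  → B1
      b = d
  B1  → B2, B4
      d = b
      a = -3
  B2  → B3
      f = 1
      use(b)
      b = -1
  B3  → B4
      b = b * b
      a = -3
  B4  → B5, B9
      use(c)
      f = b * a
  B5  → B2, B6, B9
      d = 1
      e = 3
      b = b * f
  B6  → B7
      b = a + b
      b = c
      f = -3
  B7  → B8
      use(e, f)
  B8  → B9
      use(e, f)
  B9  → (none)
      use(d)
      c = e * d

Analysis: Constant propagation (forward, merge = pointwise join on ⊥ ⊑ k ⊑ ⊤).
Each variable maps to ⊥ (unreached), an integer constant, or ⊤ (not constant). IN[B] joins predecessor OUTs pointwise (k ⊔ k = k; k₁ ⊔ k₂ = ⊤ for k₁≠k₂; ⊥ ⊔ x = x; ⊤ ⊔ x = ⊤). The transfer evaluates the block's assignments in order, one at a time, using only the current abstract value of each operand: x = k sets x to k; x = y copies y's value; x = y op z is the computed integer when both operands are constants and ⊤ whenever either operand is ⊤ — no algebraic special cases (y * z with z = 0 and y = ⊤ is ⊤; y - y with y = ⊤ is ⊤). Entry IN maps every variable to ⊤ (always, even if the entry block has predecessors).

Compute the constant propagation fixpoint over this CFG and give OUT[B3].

Answer: {a: -3, b: 1, c: ⊤, d: ⊤, e: ⊤, f: 1}

Trace:
Fixpoint table:
  B0:   IN=(all ⊤)   OUT=(all ⊤)
  B1:   IN=(all ⊤)   OUT={a:-3; rest ⊤}
  B2:   IN={a:-3; rest ⊤}   OUT={a:-3, b:-1, f:1; rest ⊤}
  B3:   IN={a:-3, b:-1, f:1; rest ⊤}   OUT={a:-3, b:1, f:1; rest ⊤}
  B4:   IN={a:-3; rest ⊤}   OUT={a:-3; rest ⊤}
  B5:   IN={a:-3; rest ⊤}   OUT={a:-3, d:1, e:3; rest ⊤}
  B6:   IN={a:-3, d:1, e:3; rest ⊤}   OUT={a:-3, d:1, e:3, f:-3; rest ⊤}
  B7:   IN={a:-3, d:1, e:3, f:-3; rest ⊤}   OUT={a:-3, d:1, e:3, f:-3; rest ⊤}
  B8:   IN={a:-3, d:1, e:3, f:-3; rest ⊤}   OUT={a:-3, d:1, e:3, f:-3; rest ⊤}
  B9:   IN={a:-3; rest ⊤}   OUT={a:-3; rest ⊤}

Merge at B3: IN[B3] = OUT[B2] = {a: -3, b: -1, c: ⊤, d: ⊤, e: ⊤, f: 1}
Applying B3's transfer function to that IN value gives OUT[B3] (row B3 above).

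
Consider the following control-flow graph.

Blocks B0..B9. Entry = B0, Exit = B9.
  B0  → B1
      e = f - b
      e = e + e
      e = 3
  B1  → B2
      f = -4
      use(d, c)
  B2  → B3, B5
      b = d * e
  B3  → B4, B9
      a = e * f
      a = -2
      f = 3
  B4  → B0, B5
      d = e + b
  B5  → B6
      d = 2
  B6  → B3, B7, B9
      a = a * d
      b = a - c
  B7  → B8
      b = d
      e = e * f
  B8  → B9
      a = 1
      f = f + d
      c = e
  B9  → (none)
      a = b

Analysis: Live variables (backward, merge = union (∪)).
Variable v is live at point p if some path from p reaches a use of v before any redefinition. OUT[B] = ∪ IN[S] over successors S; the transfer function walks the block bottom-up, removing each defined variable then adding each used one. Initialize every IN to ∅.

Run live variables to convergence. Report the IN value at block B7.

Fixpoint table:
  B0:   IN={a, b, c, d, f}   OUT={a, c, d, e}
  B1:   IN={a, c, d, e}   OUT={a, c, d, e, f}
  B2:   IN={a, c, d, e, f}   OUT={a, b, c, e, f}
  B3:   IN={b, c, e, f}   OUT={a, b, c, e, f}
  B4:   IN={a, b, c, e, f}   OUT={a, b, c, d, e, f}
  B5:   IN={a, c, e, f}   OUT={a, c, d, e, f}
  B6:   IN={a, c, d, e, f}   OUT={b, c, d, e, f}
  B7:   IN={d, e, f}   OUT={b, d, e, f}
  B8:   IN={b, d, e, f}   OUT={b}
  B9:   IN={b}   OUT={}

Merge at B7: OUT[B7] = IN[B8] = {b, d, e, f}
Applying B7's transfer function to that OUT value gives IN[B7] (row B7 above).

Answer: {d, e, f}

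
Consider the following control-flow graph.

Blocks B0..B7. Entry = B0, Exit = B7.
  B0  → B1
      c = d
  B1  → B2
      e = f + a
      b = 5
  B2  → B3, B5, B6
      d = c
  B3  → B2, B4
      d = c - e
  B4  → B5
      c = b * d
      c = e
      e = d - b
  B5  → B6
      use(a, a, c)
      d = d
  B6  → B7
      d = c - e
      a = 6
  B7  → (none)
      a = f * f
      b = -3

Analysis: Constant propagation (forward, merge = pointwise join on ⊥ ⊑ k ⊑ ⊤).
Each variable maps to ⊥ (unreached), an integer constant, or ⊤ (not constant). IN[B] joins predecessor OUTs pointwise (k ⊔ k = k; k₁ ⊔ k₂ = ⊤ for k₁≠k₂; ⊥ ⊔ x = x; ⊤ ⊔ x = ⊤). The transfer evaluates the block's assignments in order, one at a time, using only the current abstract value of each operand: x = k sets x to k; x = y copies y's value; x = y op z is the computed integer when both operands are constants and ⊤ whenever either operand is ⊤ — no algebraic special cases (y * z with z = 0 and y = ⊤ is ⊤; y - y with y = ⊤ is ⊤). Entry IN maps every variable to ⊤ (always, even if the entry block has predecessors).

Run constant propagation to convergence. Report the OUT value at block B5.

Answer: {a: ⊤, b: 5, c: ⊤, d: ⊤, e: ⊤, f: ⊤}

Derivation:
Fixpoint table:
  B0:  IN=(all ⊤)  OUT=(all ⊤)
  B1:  IN=(all ⊤)  OUT={b:5; rest ⊤}
  B2:  IN={b:5; rest ⊤}  OUT={b:5; rest ⊤}
  B3:  IN={b:5; rest ⊤}  OUT={b:5; rest ⊤}
  B4:  IN={b:5; rest ⊤}  OUT={b:5; rest ⊤}
  B5:  IN={b:5; rest ⊤}  OUT={b:5; rest ⊤}
  B6:  IN={b:5; rest ⊤}  OUT={a:6, b:5; rest ⊤}
  B7:  IN={a:6, b:5; rest ⊤}  OUT={b:-3; rest ⊤}

Merge at B5: IN[B5] = OUT[B2] ⊔ OUT[B4] = {a: ⊤, b: 5, c: ⊤, d: ⊤, e: ⊤, f: ⊤}
Applying B5's transfer function to that IN value gives OUT[B5] (row B5 above).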